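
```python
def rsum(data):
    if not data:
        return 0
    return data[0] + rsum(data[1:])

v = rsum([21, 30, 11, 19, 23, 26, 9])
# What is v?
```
Call trace:
rsum(data=[21, 30, 11, 19, 23, 26, 9])
  rsum(data=[30, 11, 19, 23, 26, 9])
    rsum(data=[11, 19, 23, 26, 9])
      rsum(data=[19, 23, 26, 9])
        rsum(data=[23, 26, 9])
          rsum(data=[26, 9])
            rsum(data=[9])
              rsum(data=[])
              -> return 0
            -> return 9
          -> return 35
        -> return 58
      -> return 77
    -> return 88
  -> return 118
-> return 139

Final answer: 139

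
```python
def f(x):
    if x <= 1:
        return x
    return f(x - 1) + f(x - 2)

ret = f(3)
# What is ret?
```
Call trace:
f(x=3)
  f(x=2)
    f(x=1)
    -> return 1
    f(x=0)
    -> return 0
  -> return 1
  f(x=1)
  -> return 1
-> return 2

Final answer: 2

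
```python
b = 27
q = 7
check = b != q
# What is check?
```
Trace:
  b=27
  b=27, q=7
  b=27, q=7, check=True

Final answer: True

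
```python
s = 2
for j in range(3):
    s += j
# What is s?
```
Trace:
  s=2
  s=2, j=0
  s=3, j=1
  s=5, j=2

Final answer: 5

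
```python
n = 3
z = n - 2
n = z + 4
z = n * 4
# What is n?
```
Trace:
  n=3
  n=3, z=1
  n=5, z=1
  n=5, z=20

Final answer: 5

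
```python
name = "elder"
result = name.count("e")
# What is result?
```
Trace:
  name='elder'
  name='elder', result=2

Final answer: 2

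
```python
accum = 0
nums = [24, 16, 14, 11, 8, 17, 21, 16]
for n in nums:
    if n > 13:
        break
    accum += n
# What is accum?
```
Trace:
  accum=0
  accum=0, n=24

Final answer: 0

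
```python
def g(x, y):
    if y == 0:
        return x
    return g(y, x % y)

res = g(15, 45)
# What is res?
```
Call trace:
g(x=15, y=45)
  g(x=45, y=15)
    g(x=15, y=0)
    -> return 15
  -> return 15
-> return 15

Final answer: 15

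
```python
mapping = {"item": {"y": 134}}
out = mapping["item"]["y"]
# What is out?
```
Trace:
  mapping={'item': {'y': 134}}
  mapping={'item': {'y': 134}}, out=134

Final answer: 134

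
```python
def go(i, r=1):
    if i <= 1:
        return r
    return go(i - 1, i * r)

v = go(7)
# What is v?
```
Call trace:
go(i=7, r=1)
  go(i=6, r=7)
    go(i=5, r=42)
      go(i=4, r=210)
        go(i=3, r=840)
          go(i=2, r=2520)
            go(i=1, r=5040)
            -> return 5040
          -> return 5040
        -> return 5040
      -> return 5040
    -> return 5040
  -> return 5040
-> return 5040

Final answer: 5040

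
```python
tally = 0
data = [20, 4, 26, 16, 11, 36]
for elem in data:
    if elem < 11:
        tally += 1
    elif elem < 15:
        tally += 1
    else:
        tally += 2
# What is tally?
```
Trace:
  tally=0
  tally=2, elem=20
  tally=3, elem=4
  tally=5, elem=26
  tally=7, elem=16
  tally=8, elem=11
  tally=10, elem=36

Final answer: 10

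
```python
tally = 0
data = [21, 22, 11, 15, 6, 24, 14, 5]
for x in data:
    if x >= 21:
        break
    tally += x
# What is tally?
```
Trace:
  tally=0
  tally=0, x=21

Final answer: 0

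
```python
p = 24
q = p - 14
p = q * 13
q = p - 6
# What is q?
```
Trace:
  p=24
  p=24, q=10
  p=130, q=10
  p=130, q=124

Final answer: 124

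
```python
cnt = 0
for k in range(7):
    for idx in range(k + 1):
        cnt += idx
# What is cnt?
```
Trace:
  cnt=0
  cnt=0, k=0, idx=0
  cnt=0, k=1, idx=0
  cnt=1, k=1, idx=1
  cnt=1, k=2, idx=0
  cnt=2, k=2, idx=1
  cnt=4, k=2, idx=2
  cnt=4, k=3, idx=0
  cnt=5, k=3, idx=1
  cnt=7, k=3, idx=2
  cnt=10, k=3, idx=3
  cnt=10, k=4, idx=0
  cnt=11, k=4, idx=1
  cnt=13, k=4, idx=2
  cnt=16, k=4, idx=3
  cnt=20, k=4, idx=4
  cnt=20, k=5, idx=0
  cnt=21, k=5, idx=1
  cnt=23, k=5, idx=2
  cnt=26, k=5, idx=3
  cnt=30, k=5, idx=4
  cnt=35, k=5, idx=5
  cnt=35, k=6, idx=0
  cnt=36, k=6, idx=1
  cnt=38, k=6, idx=2
  cnt=41, k=6, idx=3
  cnt=45, k=6, idx=4
  cnt=50, k=6, idx=5
  cnt=56, k=6, idx=6

Final answer: 56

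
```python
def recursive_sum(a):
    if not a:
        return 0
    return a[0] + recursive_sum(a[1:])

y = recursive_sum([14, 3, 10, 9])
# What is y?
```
Call trace:
recursive_sum(a=[14, 3, 10, 9])
  recursive_sum(a=[3, 10, 9])
    recursive_sum(a=[10, 9])
      recursive_sum(a=[9])
        recursive_sum(a=[])
        -> return 0
      -> return 9
    -> return 19
  -> return 22
-> return 36

Final answer: 36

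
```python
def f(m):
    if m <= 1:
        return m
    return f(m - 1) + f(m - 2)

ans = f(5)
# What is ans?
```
Call trace (a repeated sub-call is expanded the first time; later identical calls just restate its return value):
f(m=5)
  f(m=4)
    f(m=3)
      f(m=2)
        f(m=1)
        -> return 1
        f(m=0)
        -> return 0
      -> return 1
      f(m=1)
      -> return 1
    -> return 2
    f(m=2) -> return 1  (same call as traced above)
  -> return 3
  f(m=3) -> return 2  (same call as traced above)
-> return 5

Final answer: 5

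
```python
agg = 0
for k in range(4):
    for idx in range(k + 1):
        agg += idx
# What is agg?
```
Trace:
  agg=0
  agg=0, k=0, idx=0
  agg=0, k=1, idx=0
  agg=1, k=1, idx=1
  agg=1, k=2, idx=0
  agg=2, k=2, idx=1
  agg=4, k=2, idx=2
  agg=4, k=3, idx=0
  agg=5, k=3, idx=1
  agg=7, k=3, idx=2
  agg=10, k=3, idx=3

Final answer: 10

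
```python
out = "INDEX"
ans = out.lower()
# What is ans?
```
Trace:
  out='INDEX'
  out='INDEX', ans='index'

Final answer: 'index'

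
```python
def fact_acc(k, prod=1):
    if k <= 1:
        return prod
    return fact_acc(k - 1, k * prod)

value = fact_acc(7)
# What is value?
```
Call trace:
fact_acc(k=7, prod=1)
  fact_acc(k=6, prod=7)
    fact_acc(k=5, prod=42)
      fact_acc(k=4, prod=210)
        fact_acc(k=3, prod=840)
          fact_acc(k=2, prod=2520)
            fact_acc(k=1, prod=5040)
            -> return 5040
          -> return 5040
        -> return 5040
      -> return 5040
    -> return 5040
  -> return 5040
-> return 5040

Final answer: 5040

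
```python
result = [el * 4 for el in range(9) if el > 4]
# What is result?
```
Trace:
  el=0
  el=1
  el=2
  el=3
  el=4
  el=5
  el=6
  el=7
  el=8
  result=[20, 24, 28, 32]

Final answer: [20, 24, 28, 32]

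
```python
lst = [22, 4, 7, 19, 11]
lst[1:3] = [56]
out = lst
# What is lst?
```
Trace:
  lst=[22, 4, 7, 19, 11]
  lst=[22, 56, 19, 11]
  lst=[22, 56, 19, 11], out=[22, 56, 19, 11]

Final answer: [22, 56, 19, 11]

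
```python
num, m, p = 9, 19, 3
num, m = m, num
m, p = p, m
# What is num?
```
Trace:
  num=9, m=19, p=3
  num=19, m=9, p=3
  num=19, m=3, p=9

Final answer: 19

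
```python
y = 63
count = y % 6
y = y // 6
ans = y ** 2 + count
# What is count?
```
Trace:
  y=63
  y=63, count=3
  y=10, count=3
  y=10, count=3, ans=103

Final answer: 3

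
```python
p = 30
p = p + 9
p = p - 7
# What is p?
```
Trace:
  p=30
  p=39
  p=32

Final answer: 32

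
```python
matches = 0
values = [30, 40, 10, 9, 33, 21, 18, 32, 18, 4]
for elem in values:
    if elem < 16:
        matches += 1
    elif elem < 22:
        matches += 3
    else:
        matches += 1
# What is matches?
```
Trace:
  matches=0
  matches=1, elem=30
  matches=2, elem=40
  matches=3, elem=10
  matches=4, elem=9
  matches=5, elem=33
  matches=8, elem=21
  matches=11, elem=18
  matches=12, elem=32
  matches=15, elem=18
  matches=16, elem=4

Final answer: 16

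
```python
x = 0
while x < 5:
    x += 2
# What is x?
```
Trace:
  x=0
  x=2
  x=4
  x=6

Final answer: 6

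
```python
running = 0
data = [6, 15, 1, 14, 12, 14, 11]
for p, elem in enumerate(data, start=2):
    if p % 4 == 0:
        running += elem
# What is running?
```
Trace:
  running=0
  running=0, p=2, elem=6
  running=0, p=3, elem=15
  running=1, p=4, elem=1
  running=1, p=5, elem=14
  running=1, p=6, elem=12
  running=1, p=7, elem=14
  running=12, p=8, elem=11

Final answer: 12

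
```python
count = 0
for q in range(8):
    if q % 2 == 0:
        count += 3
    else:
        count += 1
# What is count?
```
Trace:
  count=0
  count=3, q=0
  count=4, q=1
  count=7, q=2
  count=8, q=3
  count=11, q=4
  count=12, q=5
  count=15, q=6
  count=16, q=7

Final answer: 16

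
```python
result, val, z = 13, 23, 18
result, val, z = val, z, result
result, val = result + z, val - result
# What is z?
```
Trace:
  result=13, val=23, z=18
  result=23, val=18, z=13
  result=36, val=-5, z=13

Final answer: 13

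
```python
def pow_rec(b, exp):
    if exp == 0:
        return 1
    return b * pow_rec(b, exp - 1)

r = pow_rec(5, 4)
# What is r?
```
Call trace:
pow_rec(b=5, exp=4)
  pow_rec(b=5, exp=3)
    pow_rec(b=5, exp=2)
      pow_rec(b=5, exp=1)
        pow_rec(b=5, exp=0)
        -> return 1
      -> return 5
    -> return 25
  -> return 125
-> return 625

Final answer: 625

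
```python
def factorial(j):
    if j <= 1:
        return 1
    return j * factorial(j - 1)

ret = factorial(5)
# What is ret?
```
Call trace:
factorial(j=5)
  factorial(j=4)
    factorial(j=3)
      factorial(j=2)
        factorial(j=1)
        -> return 1
      -> return 2
    -> return 6
  -> return 24
-> return 120

Final answer: 120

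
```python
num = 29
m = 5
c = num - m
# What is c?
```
Trace:
  num=29
  num=29, m=5
  num=29, m=5, c=24

Final answer: 24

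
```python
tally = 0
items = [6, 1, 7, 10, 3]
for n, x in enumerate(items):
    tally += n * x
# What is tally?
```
Trace:
  tally=0
  tally=0, n=0, x=6
  tally=1, n=1, x=1
  tally=15, n=2, x=7
  tally=45, n=3, x=10
  tally=57, n=4, x=3

Final answer: 57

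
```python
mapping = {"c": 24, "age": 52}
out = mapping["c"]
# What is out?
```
Trace:
  mapping={'c': 24, 'age': 52}
  mapping={'c': 24, 'age': 52}, out=24

Final answer: 24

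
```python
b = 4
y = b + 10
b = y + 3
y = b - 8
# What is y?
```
Trace:
  b=4
  b=4, y=14
  b=17, y=14
  b=17, y=9

Final answer: 9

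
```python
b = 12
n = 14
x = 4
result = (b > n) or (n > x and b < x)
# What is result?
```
Trace:
  b=12
  b=12, n=14
  b=12, n=14, x=4
  b=12, n=14, x=4, result=False

Final answer: False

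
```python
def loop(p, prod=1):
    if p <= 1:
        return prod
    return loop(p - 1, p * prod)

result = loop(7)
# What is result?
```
Call trace:
loop(p=7, prod=1)
  loop(p=6, prod=7)
    loop(p=5, prod=42)
      loop(p=4, prod=210)
        loop(p=3, prod=840)
          loop(p=2, prod=2520)
            loop(p=1, prod=5040)
            -> return 5040
          -> return 5040
        -> return 5040
      -> return 5040
    -> return 5040
  -> return 5040
-> return 5040

Final answer: 5040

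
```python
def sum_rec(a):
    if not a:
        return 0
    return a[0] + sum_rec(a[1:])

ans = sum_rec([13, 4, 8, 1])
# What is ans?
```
Call trace:
sum_rec(a=[13, 4, 8, 1])
  sum_rec(a=[4, 8, 1])
    sum_rec(a=[8, 1])
      sum_rec(a=[1])
        sum_rec(a=[])
        -> return 0
      -> return 1
    -> return 9
  -> return 13
-> return 26

Final answer: 26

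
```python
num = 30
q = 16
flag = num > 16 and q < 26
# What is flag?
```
Trace:
  num=30
  num=30, q=16
  num=30, q=16, flag=True

Final answer: True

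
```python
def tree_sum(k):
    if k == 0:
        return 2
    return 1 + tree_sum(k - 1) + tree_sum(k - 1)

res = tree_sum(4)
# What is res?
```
Call trace (a repeated sub-call is expanded the first time; later identical calls just restate its return value):
tree_sum(k=4)
  tree_sum(k=3)
    tree_sum(k=2)
      tree_sum(k=1)
        tree_sum(k=0)
        -> return 2
        tree_sum(k=0)
        -> return 2
      -> return 5
      tree_sum(k=1) -> return 5  (same call as traced above)
    -> return 11
    tree_sum(k=2) -> return 11  (same call as traced above)
  -> return 23
  tree_sum(k=3) -> return 23  (same call as traced above)
-> return 47

Final answer: 47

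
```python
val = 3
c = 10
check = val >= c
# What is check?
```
Trace:
  val=3
  val=3, c=10
  val=3, c=10, check=False

Final answer: False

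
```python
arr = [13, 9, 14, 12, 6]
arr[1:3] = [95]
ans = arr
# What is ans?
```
Trace:
  arr=[13, 9, 14, 12, 6]
  arr=[13, 95, 12, 6]
  arr=[13, 95, 12, 6], ans=[13, 95, 12, 6]

Final answer: [13, 95, 12, 6]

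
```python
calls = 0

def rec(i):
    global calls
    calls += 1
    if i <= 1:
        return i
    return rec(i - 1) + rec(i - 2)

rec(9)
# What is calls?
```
Call trace (a repeated sub-call is expanded the first time; later identical calls just restate its return value):
rec(i=9)
  rec(i=8)
    rec(i=7)
      rec(i=6)
        rec(i=5)
          rec(i=4)
            rec(i=3)
              rec(i=2)
                rec(i=1)
                -> return 1
                rec(i=0)
                -> return 0
              -> return 1
              rec(i=1)
              -> return 1
            -> return 2
            rec(i=2) -> return 1  (same call as traced above)
          -> return 3
          rec(i=3) -> return 2  (same call as traced above)
        -> return 5
        rec(i=4) -> return 3  (same call as traced above)
      -> return 8
      rec(i=5) -> return 5  (same call as traced above)
    -> return 13
    rec(i=6) -> return 8  (same call as traced above)
  -> return 21
  rec(i=7) -> return 13  (same call as traced above)
-> return 34

calls is incremented once per call, so count the calls in each subtree. Let C(i) = number of calls made by rec(i).
C(0) = C(1) = 1 (base case, no recursion); C(i) = 1 + C(i - 1) + C(i - 2) otherwise.
C(2) = 1 + C(1) + C(0) = 1 + 1 + 1 = 3
C(3) = 1 + C(2) + C(1) = 1 + 3 + 1 = 5
C(4) = 1 + C(3) + C(2) = 1 + 5 + 3 = 9
C(5) = 1 + C(4) + C(3) = 1 + 9 + 5 = 15
C(6) = 1 + C(5) + C(4) = 1 + 15 + 9 = 25
C(7) = 1 + C(6) + C(5) = 1 + 25 + 15 = 41
C(8) = 1 + C(7) + C(6) = 1 + 41 + 25 = 67
C(9) = 1 + C(8) + C(7) = 1 + 67 + 41 = 109
calls = C(9) = 109

Final answer: 109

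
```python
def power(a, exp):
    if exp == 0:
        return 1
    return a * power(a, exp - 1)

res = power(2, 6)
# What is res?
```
Call trace:
power(a=2, exp=6)
  power(a=2, exp=5)
    power(a=2, exp=4)
      power(a=2, exp=3)
        power(a=2, exp=2)
          power(a=2, exp=1)
            power(a=2, exp=0)
            -> return 1
          -> return 2
        -> return 4
      -> return 8
    -> return 16
  -> return 32
-> return 64

Final answer: 64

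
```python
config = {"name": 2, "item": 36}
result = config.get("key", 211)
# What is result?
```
Trace:
  config={'name': 2, 'item': 36}
  config={'name': 2, 'item': 36}, result=211

Final answer: 211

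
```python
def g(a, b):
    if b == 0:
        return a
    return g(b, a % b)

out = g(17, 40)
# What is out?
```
Call trace:
g(a=17, b=40)
  g(a=40, b=17)
    g(a=17, b=6)
      g(a=6, b=5)
        g(a=5, b=1)
          g(a=1, b=0)
          -> return 1
        -> return 1
      -> return 1
    -> return 1
  -> return 1
-> return 1

Final answer: 1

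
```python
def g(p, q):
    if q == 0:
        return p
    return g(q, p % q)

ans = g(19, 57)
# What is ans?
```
Call trace:
g(p=19, q=57)
  g(p=57, q=19)
    g(p=19, q=0)
    -> return 19
  -> return 19
-> return 19

Final answer: 19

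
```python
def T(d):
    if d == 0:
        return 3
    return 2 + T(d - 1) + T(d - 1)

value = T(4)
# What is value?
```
Call trace (a repeated sub-call is expanded the first time; later identical calls just restate its return value):
T(d=4)
  T(d=3)
    T(d=2)
      T(d=1)
        T(d=0)
        -> return 3
        T(d=0)
        -> return 3
      -> return 8
      T(d=1) -> return 8  (same call as traced above)
    -> return 18
    T(d=2) -> return 18  (same call as traced above)
  -> return 38
  T(d=3) -> return 38  (same call as traced above)
-> return 78

Final answer: 78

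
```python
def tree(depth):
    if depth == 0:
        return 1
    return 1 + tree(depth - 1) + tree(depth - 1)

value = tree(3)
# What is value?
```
Call trace (a repeated sub-call is expanded the first time; later identical calls just restate its return value):
tree(depth=3)
  tree(depth=2)
    tree(depth=1)
      tree(depth=0)
      -> return 1
      tree(depth=0)
      -> return 1
    -> return 3
    tree(depth=1) -> return 3  (same call as traced above)
  -> return 7
  tree(depth=2) -> return 7  (same call as traced above)
-> return 15

Final answer: 15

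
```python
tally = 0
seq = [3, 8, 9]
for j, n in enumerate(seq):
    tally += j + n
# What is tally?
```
Trace:
  tally=0
  tally=3, j=0, n=3
  tally=12, j=1, n=8
  tally=23, j=2, n=9

Final answer: 23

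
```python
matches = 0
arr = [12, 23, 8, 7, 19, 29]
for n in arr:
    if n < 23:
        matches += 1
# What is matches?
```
Trace:
  matches=0
  matches=1, n=12
  matches=1, n=23
  matches=2, n=8
  matches=3, n=7
  matches=4, n=19
  matches=4, n=29

Final answer: 4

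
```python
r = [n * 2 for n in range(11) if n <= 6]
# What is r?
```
Trace:
  n=0
  n=1
  n=2
  n=3
  n=4
  n=5
  n=6
  n=7
  n=8
  n=9
  n=10
  r=[0, 2, 4, 6, 8, 10, 12]

Final answer: [0, 2, 4, 6, 8, 10, 12]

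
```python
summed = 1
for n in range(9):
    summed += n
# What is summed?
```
Trace:
  summed=1
  summed=1, n=0
  summed=2, n=1
  summed=4, n=2
  summed=7, n=3
  summed=11, n=4
  summed=16, n=5
  summed=22, n=6
  summed=29, n=7
  summed=37, n=8

Final answer: 37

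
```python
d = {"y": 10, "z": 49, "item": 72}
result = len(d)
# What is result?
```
Trace:
  d={'y': 10, 'z': 49, 'item': 72}
  d={'y': 10, 'z': 49, 'item': 72}, result=3

Final answer: 3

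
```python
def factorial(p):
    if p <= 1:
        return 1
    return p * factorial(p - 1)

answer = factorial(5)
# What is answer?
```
Call trace:
factorial(p=5)
  factorial(p=4)
    factorial(p=3)
      factorial(p=2)
        factorial(p=1)
        -> return 1
      -> return 2
    -> return 6
  -> return 24
-> return 120

Final answer: 120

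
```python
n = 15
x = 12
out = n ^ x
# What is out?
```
Trace:
  n=15
  n=15, x=12
  n=15, x=12, out=3

Final answer: 3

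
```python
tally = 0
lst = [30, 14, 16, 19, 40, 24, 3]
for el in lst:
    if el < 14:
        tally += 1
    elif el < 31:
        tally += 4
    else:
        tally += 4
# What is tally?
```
Trace:
  tally=0
  tally=4, el=30
  tally=8, el=14
  tally=12, el=16
  tally=16, el=19
  tally=20, el=40
  tally=24, el=24
  tally=25, el=3

Final answer: 25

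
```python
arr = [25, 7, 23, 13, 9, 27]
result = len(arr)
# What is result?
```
Trace:
  arr=[25, 7, 23, 13, 9, 27]
  arr=[25, 7, 23, 13, 9, 27], result=6

Final answer: 6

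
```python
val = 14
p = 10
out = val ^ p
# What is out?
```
Trace:
  val=14
  val=14, p=10
  val=14, p=10, out=4

Final answer: 4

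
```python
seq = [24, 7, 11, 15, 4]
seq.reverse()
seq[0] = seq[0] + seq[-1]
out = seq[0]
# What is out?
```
Trace:
  seq=[24, 7, 11, 15, 4]
  seq=[4, 15, 11, 7, 24]
  seq=[28, 15, 11, 7, 24]
  seq=[28, 15, 11, 7, 24], out=28

Final answer: 28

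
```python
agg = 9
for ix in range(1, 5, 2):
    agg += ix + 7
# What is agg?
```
Trace:
  agg=9
  agg=17, ix=1
  agg=27, ix=3

Final answer: 27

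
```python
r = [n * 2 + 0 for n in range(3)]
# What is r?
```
Trace:
  n=0
  n=1
  n=2
  r=[0, 2, 4]

Final answer: [0, 2, 4]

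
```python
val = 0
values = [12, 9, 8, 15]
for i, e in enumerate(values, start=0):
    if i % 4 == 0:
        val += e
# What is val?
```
Trace:
  val=0
  val=12, i=0, e=12
  val=12, i=1, e=9
  val=12, i=2, e=8
  val=12, i=3, e=15

Final answer: 12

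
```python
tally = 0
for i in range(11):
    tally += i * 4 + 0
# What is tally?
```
Trace:
  tally=0
  tally=0, i=0
  tally=4, i=1
  tally=12, i=2
  tally=24, i=3
  tally=40, i=4
  tally=60, i=5
  tally=84, i=6
  tally=112, i=7
  tally=144, i=8
  tally=180, i=9
  tally=220, i=10

Final answer: 220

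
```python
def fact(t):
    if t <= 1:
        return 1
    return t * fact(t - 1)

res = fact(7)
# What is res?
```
Call trace:
fact(t=7)
  fact(t=6)
    fact(t=5)
      fact(t=4)
        fact(t=3)
          fact(t=2)
            fact(t=1)
            -> return 1
          -> return 2
        -> return 6
      -> return 24
    -> return 120
  -> return 720
-> return 5040

Final answer: 5040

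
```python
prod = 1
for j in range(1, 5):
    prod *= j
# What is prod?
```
Trace:
  prod=1
  prod=1, j=1
  prod=2, j=2
  prod=6, j=3
  prod=24, j=4

Final answer: 24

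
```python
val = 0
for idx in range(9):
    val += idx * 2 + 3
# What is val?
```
Trace:
  val=0
  val=3, idx=0
  val=8, idx=1
  val=15, idx=2
  val=24, idx=3
  val=35, idx=4
  val=48, idx=5
  val=63, idx=6
  val=80, idx=7
  val=99, idx=8

Final answer: 99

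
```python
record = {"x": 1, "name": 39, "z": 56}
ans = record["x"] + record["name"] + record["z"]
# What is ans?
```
Trace:
  record={'x': 1, 'name': 39, 'z': 56}
  record={'x': 1, 'name': 39, 'z': 56}, ans=96

Final answer: 96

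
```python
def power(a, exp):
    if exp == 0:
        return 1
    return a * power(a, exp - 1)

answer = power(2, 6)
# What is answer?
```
Call trace:
power(a=2, exp=6)
  power(a=2, exp=5)
    power(a=2, exp=4)
      power(a=2, exp=3)
        power(a=2, exp=2)
          power(a=2, exp=1)
            power(a=2, exp=0)
            -> return 1
          -> return 2
        -> return 4
      -> return 8
    -> return 16
  -> return 32
-> return 64

Final answer: 64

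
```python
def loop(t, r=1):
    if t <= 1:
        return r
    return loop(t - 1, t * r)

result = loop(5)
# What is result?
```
Call trace:
loop(t=5, r=1)
  loop(t=4, r=5)
    loop(t=3, r=20)
      loop(t=2, r=60)
        loop(t=1, r=120)
        -> return 120
      -> return 120
    -> return 120
  -> return 120
-> return 120

Final answer: 120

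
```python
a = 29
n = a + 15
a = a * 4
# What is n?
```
Trace:
  a=29
  a=29, n=44
  a=116, n=44

Final answer: 44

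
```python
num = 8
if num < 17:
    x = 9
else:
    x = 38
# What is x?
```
Trace:
  num=8
  num=8, x=9

Final answer: 9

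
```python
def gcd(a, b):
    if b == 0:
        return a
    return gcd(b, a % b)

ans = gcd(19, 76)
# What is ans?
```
Call trace:
gcd(a=19, b=76)
  gcd(a=76, b=19)
    gcd(a=19, b=0)
    -> return 19
  -> return 19
-> return 19

Final answer: 19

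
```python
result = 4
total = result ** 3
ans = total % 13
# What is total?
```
Trace:
  result=4
  result=4, total=64
  result=4, total=64, ans=12

Final answer: 64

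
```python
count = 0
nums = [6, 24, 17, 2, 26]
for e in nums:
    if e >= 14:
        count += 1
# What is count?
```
Trace:
  count=0
  count=0, e=6
  count=1, e=24
  count=2, e=17
  count=2, e=2
  count=3, e=26

Final answer: 3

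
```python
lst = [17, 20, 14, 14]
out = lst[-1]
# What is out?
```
Trace:
  lst=[17, 20, 14, 14]
  lst=[17, 20, 14, 14], out=14

Final answer: 14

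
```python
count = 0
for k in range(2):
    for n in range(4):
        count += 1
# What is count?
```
Trace:
  count=0
  count=1, k=0, n=0
  count=2, k=0, n=1
  count=3, k=0, n=2
  count=4, k=0, n=3
  count=5, k=1, n=0
  count=6, k=1, n=1
  count=7, k=1, n=2
  count=8, k=1, n=3

Final answer: 8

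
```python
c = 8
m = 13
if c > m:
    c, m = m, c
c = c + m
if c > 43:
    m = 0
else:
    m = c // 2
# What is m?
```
Trace:
  c=8
  c=8, m=13
  c=8, m=13
  c=21, m=13
  c=21, m=10

Final answer: 10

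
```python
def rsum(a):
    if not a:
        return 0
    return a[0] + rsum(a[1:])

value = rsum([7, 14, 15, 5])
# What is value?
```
Call trace:
rsum(a=[7, 14, 15, 5])
  rsum(a=[14, 15, 5])
    rsum(a=[15, 5])
      rsum(a=[5])
        rsum(a=[])
        -> return 0
      -> return 5
    -> return 20
  -> return 34
-> return 41

Final answer: 41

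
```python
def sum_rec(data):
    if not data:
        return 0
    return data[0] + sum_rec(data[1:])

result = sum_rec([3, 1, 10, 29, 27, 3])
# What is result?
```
Call trace:
sum_rec(data=[3, 1, 10, 29, 27, 3])
  sum_rec(data=[1, 10, 29, 27, 3])
    sum_rec(data=[10, 29, 27, 3])
      sum_rec(data=[29, 27, 3])
        sum_rec(data=[27, 3])
          sum_rec(data=[3])
            sum_rec(data=[])
            -> return 0
          -> return 3
        -> return 30
      -> return 59
    -> return 69
  -> return 70
-> return 73

Final answer: 73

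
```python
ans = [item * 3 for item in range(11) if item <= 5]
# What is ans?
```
Trace:
  item=0
  item=1
  item=2
  item=3
  item=4
  item=5
  item=6
  item=7
  item=8
  item=9
  item=10
  ans=[0, 3, 6, 9, 12, 15]

Final answer: [0, 3, 6, 9, 12, 15]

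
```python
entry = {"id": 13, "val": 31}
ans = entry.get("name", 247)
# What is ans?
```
Trace:
  entry={'id': 13, 'val': 31}
  entry={'id': 13, 'val': 31}, ans=247

Final answer: 247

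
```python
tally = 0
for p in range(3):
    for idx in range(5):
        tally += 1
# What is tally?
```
Trace:
  tally=0
  tally=1, p=0, idx=0
  tally=2, p=0, idx=1
  tally=3, p=0, idx=2
  tally=4, p=0, idx=3
  tally=5, p=0, idx=4
  tally=6, p=1, idx=0
  tally=7, p=1, idx=1
  tally=8, p=1, idx=2
  tally=9, p=1, idx=3
  tally=10, p=1, idx=4
  tally=11, p=2, idx=0
  tally=12, p=2, idx=1
  tally=13, p=2, idx=2
  tally=14, p=2, idx=3
  tally=15, p=2, idx=4

Final answer: 15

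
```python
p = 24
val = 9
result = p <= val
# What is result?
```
Trace:
  p=24
  p=24, val=9
  p=24, val=9, result=False

Final answer: False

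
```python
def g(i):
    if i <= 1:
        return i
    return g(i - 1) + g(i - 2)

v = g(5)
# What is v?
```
Call trace (a repeated sub-call is expanded the first time; later identical calls just restate its return value):
g(i=5)
  g(i=4)
    g(i=3)
      g(i=2)
        g(i=1)
        -> return 1
        g(i=0)
        -> return 0
      -> return 1
      g(i=1)
      -> return 1
    -> return 2
    g(i=2) -> return 1  (same call as traced above)
  -> return 3
  g(i=3) -> return 2  (same call as traced above)
-> return 5

Final answer: 5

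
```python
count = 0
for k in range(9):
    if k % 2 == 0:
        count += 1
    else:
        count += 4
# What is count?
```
Trace:
  count=0
  count=1, k=0
  count=5, k=1
  count=6, k=2
  count=10, k=3
  count=11, k=4
  count=15, k=5
  count=16, k=6
  count=20, k=7
  count=21, k=8

Final answer: 21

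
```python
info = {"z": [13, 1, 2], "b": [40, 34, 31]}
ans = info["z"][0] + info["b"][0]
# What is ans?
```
Trace:
  info={'z': [13, 1, 2], 'b': [40, 34, 31]}
  info={'z': [13, 1, 2], 'b': [40, 34, 31]}, ans=53

Final answer: 53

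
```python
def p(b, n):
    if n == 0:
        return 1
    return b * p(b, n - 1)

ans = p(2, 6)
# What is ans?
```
Call trace:
p(b=2, n=6)
  p(b=2, n=5)
    p(b=2, n=4)
      p(b=2, n=3)
        p(b=2, n=2)
          p(b=2, n=1)
            p(b=2, n=0)
            -> return 1
          -> return 2
        -> return 4
      -> return 8
    -> return 16
  -> return 32
-> return 64

Final answer: 64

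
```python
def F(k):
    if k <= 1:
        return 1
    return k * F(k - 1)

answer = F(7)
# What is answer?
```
Call trace:
F(k=7)
  F(k=6)
    F(k=5)
      F(k=4)
        F(k=3)
          F(k=2)
            F(k=1)
            -> return 1
          -> return 2
        -> return 6
      -> return 24
    -> return 120
  -> return 720
-> return 5040

Final answer: 5040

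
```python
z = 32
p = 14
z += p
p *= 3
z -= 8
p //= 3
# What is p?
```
Trace:
  z=32
  z=32, p=14
  z=46, p=14
  z=46, p=42
  z=38, p=42
  z=38, p=14

Final answer: 14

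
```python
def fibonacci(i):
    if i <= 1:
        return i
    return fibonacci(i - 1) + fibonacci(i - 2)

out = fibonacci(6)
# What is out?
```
Call trace (a repeated sub-call is expanded the first time; later identical calls just restate its return value):
fibonacci(i=6)
  fibonacci(i=5)
    fibonacci(i=4)
      fibonacci(i=3)
        fibonacci(i=2)
          fibonacci(i=1)
          -> return 1
          fibonacci(i=0)
          -> return 0
        -> return 1
        fibonacci(i=1)
        -> return 1
      -> return 2
      fibonacci(i=2) -> return 1  (same call as traced above)
    -> return 3
    fibonacci(i=3) -> return 2  (same call as traced above)
  -> return 5
  fibonacci(i=4) -> return 3  (same call as traced above)
-> return 8

Final answer: 8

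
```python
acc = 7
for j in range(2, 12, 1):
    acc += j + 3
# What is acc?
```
Trace:
  acc=7
  acc=12, j=2
  acc=18, j=3
  acc=25, j=4
  acc=33, j=5
  acc=42, j=6
  acc=52, j=7
  acc=63, j=8
  acc=75, j=9
  acc=88, j=10
  acc=102, j=11

Final answer: 102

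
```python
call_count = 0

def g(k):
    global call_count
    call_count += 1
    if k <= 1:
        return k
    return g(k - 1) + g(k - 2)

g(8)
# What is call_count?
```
Call trace (a repeated sub-call is expanded the first time; later identical calls just restate its return value):
g(k=8)
  g(k=7)
    g(k=6)
      g(k=5)
        g(k=4)
          g(k=3)
            g(k=2)
              g(k=1)
              -> return 1
              g(k=0)
              -> return 0
            -> return 1
            g(k=1)
            -> return 1
          -> return 2
          g(k=2) -> return 1  (same call as traced above)
        -> return 3
        g(k=3) -> return 2  (same call as traced above)
      -> return 5
      g(k=4) -> return 3  (same call as traced above)
    -> return 8
    g(k=5) -> return 5  (same call as traced above)
  -> return 13
  g(k=6) -> return 8  (same call as traced above)
-> return 21

call_count is incremented once per call, so count the calls in each subtree. Let C(k) = number of calls made by g(k).
C(0) = C(1) = 1 (base case, no recursion); C(k) = 1 + C(k - 1) + C(k - 2) otherwise.
C(2) = 1 + C(1) + C(0) = 1 + 1 + 1 = 3
C(3) = 1 + C(2) + C(1) = 1 + 3 + 1 = 5
C(4) = 1 + C(3) + C(2) = 1 + 5 + 3 = 9
C(5) = 1 + C(4) + C(3) = 1 + 9 + 5 = 15
C(6) = 1 + C(5) + C(4) = 1 + 15 + 9 = 25
C(7) = 1 + C(6) + C(5) = 1 + 25 + 15 = 41
C(8) = 1 + C(7) + C(6) = 1 + 41 + 25 = 67
call_count = C(8) = 67

Final answer: 67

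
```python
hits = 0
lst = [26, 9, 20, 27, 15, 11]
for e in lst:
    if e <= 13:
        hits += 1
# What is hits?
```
Trace:
  hits=0
  hits=0, e=26
  hits=1, e=9
  hits=1, e=20
  hits=1, e=27
  hits=1, e=15
  hits=2, e=11

Final answer: 2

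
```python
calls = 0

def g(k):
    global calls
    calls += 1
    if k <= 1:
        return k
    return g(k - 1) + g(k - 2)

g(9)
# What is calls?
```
Call trace (a repeated sub-call is expanded the first time; later identical calls just restate its return value):
g(k=9)
  g(k=8)
    g(k=7)
      g(k=6)
        g(k=5)
          g(k=4)
            g(k=3)
              g(k=2)
                g(k=1)
                -> return 1
                g(k=0)
                -> return 0
              -> return 1
              g(k=1)
              -> return 1
            -> return 2
            g(k=2) -> return 1  (same call as traced above)
          -> return 3
          g(k=3) -> return 2  (same call as traced above)
        -> return 5
        g(k=4) -> return 3  (same call as traced above)
      -> return 8
      g(k=5) -> return 5  (same call as traced above)
    -> return 13
    g(k=6) -> return 8  (same call as traced above)
  -> return 21
  g(k=7) -> return 13  (same call as traced above)
-> return 34

calls is incremented once per call, so count the calls in each subtree. Let C(k) = number of calls made by g(k).
C(0) = C(1) = 1 (base case, no recursion); C(k) = 1 + C(k - 1) + C(k - 2) otherwise.
C(2) = 1 + C(1) + C(0) = 1 + 1 + 1 = 3
C(3) = 1 + C(2) + C(1) = 1 + 3 + 1 = 5
C(4) = 1 + C(3) + C(2) = 1 + 5 + 3 = 9
C(5) = 1 + C(4) + C(3) = 1 + 9 + 5 = 15
C(6) = 1 + C(5) + C(4) = 1 + 15 + 9 = 25
C(7) = 1 + C(6) + C(5) = 1 + 25 + 15 = 41
C(8) = 1 + C(7) + C(6) = 1 + 41 + 25 = 67
C(9) = 1 + C(8) + C(7) = 1 + 67 + 41 = 109
calls = C(9) = 109

Final answer: 109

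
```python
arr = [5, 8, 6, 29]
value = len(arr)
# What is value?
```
Trace:
  arr=[5, 8, 6, 29]
  arr=[5, 8, 6, 29], value=4

Final answer: 4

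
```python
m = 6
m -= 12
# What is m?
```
Trace:
  m=6
  m=-6

Final answer: -6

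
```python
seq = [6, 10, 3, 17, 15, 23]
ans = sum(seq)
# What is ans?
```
Trace:
  seq=[6, 10, 3, 17, 15, 23]
  seq=[6, 10, 3, 17, 15, 23], ans=74

Final answer: 74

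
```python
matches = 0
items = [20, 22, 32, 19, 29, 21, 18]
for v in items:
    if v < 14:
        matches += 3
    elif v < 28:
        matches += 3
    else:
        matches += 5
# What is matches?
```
Trace:
  matches=0
  matches=3, v=20
  matches=6, v=22
  matches=11, v=32
  matches=14, v=19
  matches=19, v=29
  matches=22, v=21
  matches=25, v=18

Final answer: 25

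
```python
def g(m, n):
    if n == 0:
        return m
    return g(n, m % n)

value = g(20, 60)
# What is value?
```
Call trace:
g(m=20, n=60)
  g(m=60, n=20)
    g(m=20, n=0)
    -> return 20
  -> return 20
-> return 20

Final answer: 20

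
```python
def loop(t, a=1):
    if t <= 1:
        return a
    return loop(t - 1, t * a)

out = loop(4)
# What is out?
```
Call trace:
loop(t=4, a=1)
  loop(t=3, a=4)
    loop(t=2, a=12)
      loop(t=1, a=24)
      -> return 24
    -> return 24
  -> return 24
-> return 24

Final answer: 24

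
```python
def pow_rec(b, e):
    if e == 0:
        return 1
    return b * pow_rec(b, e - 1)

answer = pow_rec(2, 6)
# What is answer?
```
Call trace:
pow_rec(b=2, e=6)
  pow_rec(b=2, e=5)
    pow_rec(b=2, e=4)
      pow_rec(b=2, e=3)
        pow_rec(b=2, e=2)
          pow_rec(b=2, e=1)
            pow_rec(b=2, e=0)
            -> return 1
          -> return 2
        -> return 4
      -> return 8
    -> return 16
  -> return 32
-> return 64

Final answer: 64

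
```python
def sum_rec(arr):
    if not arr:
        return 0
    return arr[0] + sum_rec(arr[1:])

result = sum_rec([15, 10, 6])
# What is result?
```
Call trace:
sum_rec(arr=[15, 10, 6])
  sum_rec(arr=[10, 6])
    sum_rec(arr=[6])
      sum_rec(arr=[])
      -> return 0
    -> return 6
  -> return 16
-> return 31

Final answer: 31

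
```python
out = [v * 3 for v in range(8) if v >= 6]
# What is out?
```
Trace:
  v=0
  v=1
  v=2
  v=3
  v=4
  v=5
  v=6
  v=7
  out=[18, 21]

Final answer: [18, 21]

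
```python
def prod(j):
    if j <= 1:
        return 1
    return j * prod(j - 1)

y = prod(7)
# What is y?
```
Call trace:
prod(j=7)
  prod(j=6)
    prod(j=5)
      prod(j=4)
        prod(j=3)
          prod(j=2)
            prod(j=1)
            -> return 1
          -> return 2
        -> return 6
      -> return 24
    -> return 120
  -> return 720
-> return 5040

Final answer: 5040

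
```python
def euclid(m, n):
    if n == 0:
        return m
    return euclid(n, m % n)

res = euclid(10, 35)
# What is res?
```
Call trace:
euclid(m=10, n=35)
  euclid(m=35, n=10)
    euclid(m=10, n=5)
      euclid(m=5, n=0)
      -> return 5
    -> return 5
  -> return 5
-> return 5

Final answer: 5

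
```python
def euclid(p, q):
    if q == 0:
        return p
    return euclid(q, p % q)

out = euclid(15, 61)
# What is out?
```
Call trace:
euclid(p=15, q=61)
  euclid(p=61, q=15)
    euclid(p=15, q=1)
      euclid(p=1, q=0)
      -> return 1
    -> return 1
  -> return 1
-> return 1

Final answer: 1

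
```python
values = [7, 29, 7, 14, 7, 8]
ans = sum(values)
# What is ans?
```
Trace:
  values=[7, 29, 7, 14, 7, 8]
  values=[7, 29, 7, 14, 7, 8], ans=72

Final answer: 72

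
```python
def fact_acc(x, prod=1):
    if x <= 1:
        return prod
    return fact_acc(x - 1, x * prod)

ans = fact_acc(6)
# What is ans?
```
Call trace:
fact_acc(x=6, prod=1)
  fact_acc(x=5, prod=6)
    fact_acc(x=4, prod=30)
      fact_acc(x=3, prod=120)
        fact_acc(x=2, prod=360)
          fact_acc(x=1, prod=720)
          -> return 720
        -> return 720
      -> return 720
    -> return 720
  -> return 720
-> return 720

Final answer: 720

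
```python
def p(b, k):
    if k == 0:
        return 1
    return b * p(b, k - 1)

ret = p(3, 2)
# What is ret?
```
Call trace:
p(b=3, k=2)
  p(b=3, k=1)
    p(b=3, k=0)
    -> return 1
  -> return 3
-> return 9

Final answer: 9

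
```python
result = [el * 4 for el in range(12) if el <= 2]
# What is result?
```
Trace:
  el=0
  el=1
  el=2
  el=3
  el=4
  el=5
  el=6
  el=7
  el=8
  el=9
  el=10
  el=11
  result=[0, 4, 8]

Final answer: [0, 4, 8]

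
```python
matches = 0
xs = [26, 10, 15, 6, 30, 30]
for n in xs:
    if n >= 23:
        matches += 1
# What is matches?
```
Trace:
  matches=0
  matches=1, n=26
  matches=1, n=10
  matches=1, n=15
  matches=1, n=6
  matches=2, n=30
  matches=3, n=30

Final answer: 3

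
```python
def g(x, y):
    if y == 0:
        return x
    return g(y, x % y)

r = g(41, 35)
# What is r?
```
Call trace:
g(x=41, y=35)
  g(x=35, y=6)
    g(x=6, y=5)
      g(x=5, y=1)
        g(x=1, y=0)
        -> return 1
      -> return 1
    -> return 1
  -> return 1
-> return 1

Final answer: 1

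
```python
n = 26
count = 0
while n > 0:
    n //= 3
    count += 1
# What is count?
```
Trace:
  n=26
  n=26, count=0
  n=8, count=1
  n=2, count=2
  n=0, count=3

Final answer: 3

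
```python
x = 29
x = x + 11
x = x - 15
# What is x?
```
Trace:
  x=29
  x=40
  x=25

Final answer: 25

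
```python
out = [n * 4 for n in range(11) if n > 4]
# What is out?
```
Trace:
  n=0
  n=1
  n=2
  n=3
  n=4
  n=5
  n=6
  n=7
  n=8
  n=9
  n=10
  out=[20, 24, 28, 32, 36, 40]

Final answer: [20, 24, 28, 32, 36, 40]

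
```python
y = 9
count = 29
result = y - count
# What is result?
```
Trace:
  y=9
  y=9, count=29
  y=9, count=29, result=-20

Final answer: -20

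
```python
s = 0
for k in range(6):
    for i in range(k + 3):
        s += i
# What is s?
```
Trace:
  s=0
  s=0, k=0, i=0
  s=1, k=0, i=1
  s=3, k=0, i=2
  s=3, k=1, i=0
  s=4, k=1, i=1
  s=6, k=1, i=2
  s=9, k=1, i=3
  s=9, k=2, i=0
  s=10, k=2, i=1
  s=12, k=2, i=2
  s=15, k=2, i=3
  s=19, k=2, i=4
  s=19, k=3, i=0
  s=20, k=3, i=1
  s=22, k=3, i=2
  s=25, k=3, i=3
  s=29, k=3, i=4
  s=34, k=3, i=5
  s=34, k=4, i=0
  s=35, k=4, i=1
  s=37, k=4, i=2
  s=40, k=4, i=3
  s=44, k=4, i=4
  s=49, k=4, i=5
  s=55, k=4, i=6
  s=55, k=5, i=0
  s=56, k=5, i=1
  s=58, k=5, i=2
  s=61, k=5, i=3
  s=65, k=5, i=4
  s=70, k=5, i=5
  s=76, k=5, i=6
  s=83, k=5, i=7

Final answer: 83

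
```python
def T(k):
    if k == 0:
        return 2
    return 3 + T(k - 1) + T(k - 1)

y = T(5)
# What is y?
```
Call trace (a repeated sub-call is expanded the first time; later identical calls just restate its return value):
T(k=5)
  T(k=4)
    T(k=3)
      T(k=2)
        T(k=1)
          T(k=0)
          -> return 2
          T(k=0)
          -> return 2
        -> return 7
        T(k=1) -> return 7  (same call as traced above)
      -> return 17
      T(k=2) -> return 17  (same call as traced above)
    -> return 37
    T(k=3) -> return 37  (same call as traced above)
  -> return 77
  T(k=4) -> return 77  (same call as traced above)
-> return 157

Final answer: 157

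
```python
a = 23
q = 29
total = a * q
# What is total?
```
Trace:
  a=23
  a=23, q=29
  a=23, q=29, total=667

Final answer: 667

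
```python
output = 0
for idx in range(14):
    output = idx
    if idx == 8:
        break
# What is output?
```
Trace:
  output=0
  output=0, idx=0
  output=1, idx=1
  output=2, idx=2
  output=3, idx=3
  output=4, idx=4
  output=5, idx=5
  output=6, idx=6
  output=7, idx=7
  output=8, idx=8

Final answer: 8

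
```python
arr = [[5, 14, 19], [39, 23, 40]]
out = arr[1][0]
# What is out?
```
Trace:
  arr=[[5, 14, 19], [39, 23, 40]]
  arr=[[5, 14, 19], [39, 23, 40]], out=39

Final answer: 39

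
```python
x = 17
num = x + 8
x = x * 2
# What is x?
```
Trace:
  x=17
  x=17, num=25
  x=34, num=25

Final answer: 34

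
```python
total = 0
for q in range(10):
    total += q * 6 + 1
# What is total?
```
Trace:
  total=0
  total=1, q=0
  total=8, q=1
  total=21, q=2
  total=40, q=3
  total=65, q=4
  total=96, q=5
  total=133, q=6
  total=176, q=7
  total=225, q=8
  total=280, q=9

Final answer: 280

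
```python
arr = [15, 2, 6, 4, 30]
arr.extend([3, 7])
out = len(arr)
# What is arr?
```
Trace:
  arr=[15, 2, 6, 4, 30]
  arr=[15, 2, 6, 4, 30, 3, 7]
  arr=[15, 2, 6, 4, 30, 3, 7], out=7

Final answer: [15, 2, 6, 4, 30, 3, 7]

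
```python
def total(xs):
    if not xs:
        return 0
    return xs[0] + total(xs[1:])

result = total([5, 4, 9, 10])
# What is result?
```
Call trace:
total(xs=[5, 4, 9, 10])
  total(xs=[4, 9, 10])
    total(xs=[9, 10])
      total(xs=[10])
        total(xs=[])
        -> return 0
      -> return 10
    -> return 19
  -> return 23
-> return 28

Final answer: 28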